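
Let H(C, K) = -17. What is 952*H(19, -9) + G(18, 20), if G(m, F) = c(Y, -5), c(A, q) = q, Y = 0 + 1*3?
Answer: -16189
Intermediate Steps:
Y = 3 (Y = 0 + 3 = 3)
G(m, F) = -5
952*H(19, -9) + G(18, 20) = 952*(-17) - 5 = -16184 - 5 = -16189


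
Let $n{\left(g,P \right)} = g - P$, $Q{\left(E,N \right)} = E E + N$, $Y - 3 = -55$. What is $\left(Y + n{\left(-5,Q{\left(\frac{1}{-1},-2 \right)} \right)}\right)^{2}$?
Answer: $3136$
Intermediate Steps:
$Y = -52$ ($Y = 3 - 55 = -52$)
$Q{\left(E,N \right)} = N + E^{2}$ ($Q{\left(E,N \right)} = E^{2} + N = N + E^{2}$)
$\left(Y + n{\left(-5,Q{\left(\frac{1}{-1},-2 \right)} \right)}\right)^{2} = \left(-52 - \left(3 + \left(\frac{1}{-1}\right)^{2}\right)\right)^{2} = \left(-52 - 4\right)^{2} = \left(-56\right)^{2} = 3136$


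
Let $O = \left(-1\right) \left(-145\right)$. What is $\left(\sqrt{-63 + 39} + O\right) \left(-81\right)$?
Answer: $-11745 - 162 i \sqrt{6} \approx -11745.0 - 396.82 i$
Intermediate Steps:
$O = 145$
$\left(\sqrt{-63 + 39} + O\right) \left(-81\right) = \left(\sqrt{-63 + 39} + 145\right) \left(-81\right) = \left(\sqrt{-24} + 145\right) \left(-81\right) = \left(2 i \sqrt{6} + 145\right) \left(-81\right) = \left(145 + 2 i \sqrt{6}\right) \left(-81\right) = -11745 - 162 i \sqrt{6}$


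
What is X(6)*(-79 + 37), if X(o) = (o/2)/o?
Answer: -21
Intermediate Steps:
X(o) = ½ (X(o) = (o*(½))/o = (o/2)/o = ½)
X(6)*(-79 + 37) = (-79 + 37)/2 = (½)*(-42) = -21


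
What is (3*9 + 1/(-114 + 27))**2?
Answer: 5513104/7569 ≈ 728.38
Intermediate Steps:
(3*9 + 1/(-114 + 27))**2 = (27 + 1/(-87))**2 = (27 - 1/87)**2 = (2348/87)**2 = 5513104/7569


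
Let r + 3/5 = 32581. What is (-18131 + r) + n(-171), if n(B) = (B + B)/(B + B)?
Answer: 72252/5 ≈ 14450.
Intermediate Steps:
n(B) = 1 (n(B) = (2*B)/((2*B)) = (2*B)*(1/(2*B)) = 1)
r = 162902/5 (r = -⅗ + 32581 = 162902/5 ≈ 32580.)
(-18131 + r) + n(-171) = (-18131 + 162902/5) + 1 = 72247/5 + 1 = 72252/5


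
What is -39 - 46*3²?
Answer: -453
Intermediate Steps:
-39 - 46*3² = -39 - 46*9 = -39 - 414 = -453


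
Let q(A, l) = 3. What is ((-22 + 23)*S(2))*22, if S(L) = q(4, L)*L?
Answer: 132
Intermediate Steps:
S(L) = 3*L
((-22 + 23)*S(2))*22 = ((-22 + 23)*(3*2))*22 = (1*6)*22 = 6*22 = 132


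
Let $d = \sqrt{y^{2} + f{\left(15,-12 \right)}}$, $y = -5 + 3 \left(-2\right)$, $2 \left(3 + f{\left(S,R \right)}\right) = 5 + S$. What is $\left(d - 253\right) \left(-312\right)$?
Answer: $78936 - 2496 \sqrt{2} \approx 75406.0$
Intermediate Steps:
$f{\left(S,R \right)} = - \frac{1}{2} + \frac{S}{2}$ ($f{\left(S,R \right)} = -3 + \frac{5 + S}{2} = -3 + \left(\frac{5}{2} + \frac{S}{2}\right) = - \frac{1}{2} + \frac{S}{2}$)
$y = -11$ ($y = -5 - 6 = -11$)
$d = 8 \sqrt{2}$ ($d = \sqrt{\left(-11\right)^{2} + \left(- \frac{1}{2} + \frac{1}{2} \cdot 15\right)} = \sqrt{121 + \left(- \frac{1}{2} + \frac{15}{2}\right)} = \sqrt{121 + 7} = \sqrt{128} = 8 \sqrt{2} \approx 11.314$)
$\left(d - 253\right) \left(-312\right) = \left(8 \sqrt{2} - 253\right) \left(-312\right) = \left(-253 + 8 \sqrt{2}\right) \left(-312\right) = 78936 - 2496 \sqrt{2}$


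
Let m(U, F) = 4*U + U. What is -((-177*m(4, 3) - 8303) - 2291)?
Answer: 14134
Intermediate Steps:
m(U, F) = 5*U
-((-177*m(4, 3) - 8303) - 2291) = -((-885*4 - 8303) - 2291) = -((-177*20 - 8303) - 2291) = -((-3540 - 8303) - 2291) = -(-11843 - 2291) = -1*(-14134) = 14134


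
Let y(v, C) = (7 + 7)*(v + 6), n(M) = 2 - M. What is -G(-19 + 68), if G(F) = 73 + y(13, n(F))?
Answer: -339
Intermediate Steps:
y(v, C) = 84 + 14*v (y(v, C) = 14*(6 + v) = 84 + 14*v)
G(F) = 339 (G(F) = 73 + (84 + 14*13) = 73 + (84 + 182) = 73 + 266 = 339)
-G(-19 + 68) = -1*339 = -339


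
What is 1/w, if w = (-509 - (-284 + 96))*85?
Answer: -1/27285 ≈ -3.6650e-5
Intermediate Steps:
w = -27285 (w = (-509 - 1*(-188))*85 = (-509 + 188)*85 = -321*85 = -27285)
1/w = 1/(-27285) = -1/27285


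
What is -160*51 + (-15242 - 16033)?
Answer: -39435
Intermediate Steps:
-160*51 + (-15242 - 16033) = -8160 - 31275 = -39435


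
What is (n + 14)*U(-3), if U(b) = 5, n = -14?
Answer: 0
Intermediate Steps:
(n + 14)*U(-3) = (-14 + 14)*5 = 0*5 = 0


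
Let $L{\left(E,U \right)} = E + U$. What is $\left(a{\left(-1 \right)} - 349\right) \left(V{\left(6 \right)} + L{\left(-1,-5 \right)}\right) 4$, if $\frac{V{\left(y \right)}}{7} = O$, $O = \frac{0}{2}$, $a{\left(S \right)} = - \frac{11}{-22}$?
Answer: $8364$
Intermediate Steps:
$a{\left(S \right)} = \frac{1}{2}$ ($a{\left(S \right)} = \left(-11\right) \left(- \frac{1}{22}\right) = \frac{1}{2}$)
$O = 0$ ($O = 0 \cdot \frac{1}{2} = 0$)
$V{\left(y \right)} = 0$ ($V{\left(y \right)} = 7 \cdot 0 = 0$)
$\left(a{\left(-1 \right)} - 349\right) \left(V{\left(6 \right)} + L{\left(-1,-5 \right)}\right) 4 = \left(\frac{1}{2} - 349\right) \left(0 - 6\right) 4 = - \frac{697 \left(0 - 6\right) 4}{2} = - \frac{697 \left(\left(-6\right) 4\right)}{2} = \left(- \frac{697}{2}\right) \left(-24\right) = 8364$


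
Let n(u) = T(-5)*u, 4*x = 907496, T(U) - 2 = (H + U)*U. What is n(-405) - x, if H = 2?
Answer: -233759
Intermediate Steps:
T(U) = 2 + U*(2 + U) (T(U) = 2 + (2 + U)*U = 2 + U*(2 + U))
x = 226874 (x = (¼)*907496 = 226874)
n(u) = 17*u (n(u) = (2 + (-5)² + 2*(-5))*u = (2 + 25 - 10)*u = 17*u)
n(-405) - x = 17*(-405) - 1*226874 = -6885 - 226874 = -233759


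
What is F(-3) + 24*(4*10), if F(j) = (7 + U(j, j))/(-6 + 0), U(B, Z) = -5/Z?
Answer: 8627/9 ≈ 958.56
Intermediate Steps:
F(j) = -7/6 + 5/(6*j) (F(j) = (7 - 5/j)/(-6 + 0) = (7 - 5/j)/(-6) = (7 - 5/j)*(-1/6) = -7/6 + 5/(6*j))
F(-3) + 24*(4*10) = (1/6)*(5 - 7*(-3))/(-3) + 24*(4*10) = (1/6)*(-1/3)*(5 + 21) + 24*40 = (1/6)*(-1/3)*26 + 960 = -13/9 + 960 = 8627/9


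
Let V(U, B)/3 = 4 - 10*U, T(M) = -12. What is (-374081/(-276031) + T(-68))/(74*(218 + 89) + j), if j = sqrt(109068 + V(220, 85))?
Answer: -33376047469/71216694150182 + 2938291*sqrt(6405)/35608347075091 ≈ -0.00046205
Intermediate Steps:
V(U, B) = 12 - 30*U (V(U, B) = 3*(4 - 10*U) = 12 - 30*U)
j = 4*sqrt(6405) (j = sqrt(109068 + (12 - 30*220)) = sqrt(109068 + (12 - 6600)) = sqrt(109068 - 6588) = sqrt(102480) = 4*sqrt(6405) ≈ 320.13)
(-374081/(-276031) + T(-68))/(74*(218 + 89) + j) = (-374081/(-276031) - 12)/(74*(218 + 89) + 4*sqrt(6405)) = (-374081*(-1/276031) - 12)/(74*307 + 4*sqrt(6405)) = (374081/276031 - 12)/(22718 + 4*sqrt(6405)) = -2938291/(276031*(22718 + 4*sqrt(6405)))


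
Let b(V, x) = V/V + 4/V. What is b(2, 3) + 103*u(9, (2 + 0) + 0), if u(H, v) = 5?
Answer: 518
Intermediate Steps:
b(V, x) = 1 + 4/V
b(2, 3) + 103*u(9, (2 + 0) + 0) = (4 + 2)/2 + 103*5 = (½)*6 + 515 = 3 + 515 = 518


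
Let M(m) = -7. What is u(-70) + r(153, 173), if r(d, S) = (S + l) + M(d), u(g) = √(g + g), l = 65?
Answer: 231 + 2*I*√35 ≈ 231.0 + 11.832*I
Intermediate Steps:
u(g) = √2*√g (u(g) = √(2*g) = √2*√g)
r(d, S) = 58 + S (r(d, S) = (S + 65) - 7 = (65 + S) - 7 = 58 + S)
u(-70) + r(153, 173) = √2*√(-70) + (58 + 173) = √2*(I*√70) + 231 = 2*I*√35 + 231 = 231 + 2*I*√35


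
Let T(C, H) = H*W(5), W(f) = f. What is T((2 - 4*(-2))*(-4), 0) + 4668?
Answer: 4668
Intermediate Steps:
T(C, H) = 5*H (T(C, H) = H*5 = 5*H)
T((2 - 4*(-2))*(-4), 0) + 4668 = 5*0 + 4668 = 0 + 4668 = 4668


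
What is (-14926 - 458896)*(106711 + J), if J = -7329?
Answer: -47089378004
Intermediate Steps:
(-14926 - 458896)*(106711 + J) = (-14926 - 458896)*(106711 - 7329) = -473822*99382 = -47089378004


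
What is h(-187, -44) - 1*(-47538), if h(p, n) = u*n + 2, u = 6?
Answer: 47276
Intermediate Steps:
h(p, n) = 2 + 6*n (h(p, n) = 6*n + 2 = 2 + 6*n)
h(-187, -44) - 1*(-47538) = (2 + 6*(-44)) - 1*(-47538) = (2 - 264) + 47538 = -262 + 47538 = 47276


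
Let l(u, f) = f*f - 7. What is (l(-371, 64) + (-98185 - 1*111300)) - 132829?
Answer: -338225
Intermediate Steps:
l(u, f) = -7 + f**2 (l(u, f) = f**2 - 7 = -7 + f**2)
(l(-371, 64) + (-98185 - 1*111300)) - 132829 = ((-7 + 64**2) + (-98185 - 1*111300)) - 132829 = ((-7 + 4096) + (-98185 - 111300)) - 132829 = (4089 - 209485) - 132829 = -205396 - 132829 = -338225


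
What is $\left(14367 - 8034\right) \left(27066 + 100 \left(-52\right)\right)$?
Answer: $138477378$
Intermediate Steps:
$\left(14367 - 8034\right) \left(27066 + 100 \left(-52\right)\right) = 6333 \left(27066 - 5200\right) = 6333 \cdot 21866 = 138477378$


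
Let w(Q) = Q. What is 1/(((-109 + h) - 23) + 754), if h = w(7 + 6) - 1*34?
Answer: 1/601 ≈ 0.0016639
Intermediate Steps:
h = -21 (h = (7 + 6) - 1*34 = 13 - 34 = -21)
1/(((-109 + h) - 23) + 754) = 1/(((-109 - 21) - 23) + 754) = 1/((-130 - 23) + 754) = 1/(-153 + 754) = 1/601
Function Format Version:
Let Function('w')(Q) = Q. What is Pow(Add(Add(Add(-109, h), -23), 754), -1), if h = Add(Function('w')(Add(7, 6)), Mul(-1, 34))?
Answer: Rational(1, 601) ≈ 0.0016639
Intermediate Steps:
h = -21 (h = Add(Add(7, 6), Mul(-1, 34)) = Add(13, -34) = -21)
Pow(Add(Add(Add(-109, h), -23), 754), -1) = Pow(Add(Add(Add(-109, -21), -23), 754), -1) = Pow(Add(Add(-130, -23), 754), -1) = Pow(Add(-153, 754), -1) = Pow(601, -1) = Rational(1, 601)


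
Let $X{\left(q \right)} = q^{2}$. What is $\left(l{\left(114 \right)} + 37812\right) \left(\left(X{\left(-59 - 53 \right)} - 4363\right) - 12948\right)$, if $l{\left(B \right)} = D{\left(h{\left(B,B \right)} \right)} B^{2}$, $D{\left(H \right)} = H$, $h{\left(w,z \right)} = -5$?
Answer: $129509856$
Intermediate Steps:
$l{\left(B \right)} = - 5 B^{2}$
$\left(l{\left(114 \right)} + 37812\right) \left(\left(X{\left(-59 - 53 \right)} - 4363\right) - 12948\right) = \left(- 5 \cdot 114^{2} + 37812\right) \left(\left(\left(-59 - 53\right)^{2} - 4363\right) - 12948\right) = \left(\left(-5\right) 12996 + 37812\right) \left(\left(\left(-59 - 53\right)^{2} - 4363\right) - 12948\right) = \left(-64980 + 37812\right) \left(\left(\left(-112\right)^{2} - 4363\right) - 12948\right) = - 27168 \left(\left(12544 - 4363\right) - 12948\right) = - 27168 \left(8181 - 12948\right) = \left(-27168\right) \left(-4767\right) = 129509856$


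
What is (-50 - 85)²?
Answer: 18225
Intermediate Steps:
(-50 - 85)² = (-135)² = 18225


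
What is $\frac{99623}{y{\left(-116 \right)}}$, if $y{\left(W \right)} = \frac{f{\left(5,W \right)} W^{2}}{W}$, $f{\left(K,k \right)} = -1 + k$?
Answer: $\frac{99623}{13572} \approx 7.3403$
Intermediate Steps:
$y{\left(W \right)} = W \left(-1 + W\right)$ ($y{\left(W \right)} = \frac{\left(-1 + W\right) W^{2}}{W} = \frac{W^{2} \left(-1 + W\right)}{W} = W \left(-1 + W\right)$)
$\frac{99623}{y{\left(-116 \right)}} = \frac{99623}{\left(-116\right) \left(-1 - 116\right)} = \frac{99623}{\left(-116\right) \left(-117\right)} = \frac{99623}{13572}$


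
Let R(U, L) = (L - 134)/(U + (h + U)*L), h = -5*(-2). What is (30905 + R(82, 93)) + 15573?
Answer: 401476923/8638 ≈ 46478.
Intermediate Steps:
h = 10
R(U, L) = (-134 + L)/(U + L*(10 + U)) (R(U, L) = (L - 134)/(U + (10 + U)*L) = (-134 + L)/(U + L*(10 + U)))
(30905 + R(82, 93)) + 15573 = (30905 + (-134 + 93)/(82 + 10*93 + 93*82)) + 15573 = (30905 - 41/(82 + 930 + 7626)) + 15573 = (30905 - 41/8638) + 15573 = 266957349/8638 + 15573 = 401476923/8638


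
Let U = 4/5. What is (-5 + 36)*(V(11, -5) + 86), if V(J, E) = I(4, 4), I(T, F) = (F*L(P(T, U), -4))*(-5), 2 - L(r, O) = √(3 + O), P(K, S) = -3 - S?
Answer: 1426 + 620*I ≈ 1426.0 + 620.0*I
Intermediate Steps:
U = ⅘ (U = 4*(⅕) = ⅘ ≈ 0.80000)
L(r, O) = 2 - √(3 + O)
I(T, F) = -5*F*(2 - I) (I(T, F) = (F*(2 - √(3 - 4)))*(-5) = (F*(2 - √(-1)))*(-5) = (F*(2 - I))*(-5) = -5*F*(2 - I))
V(J, E) = -40 + 20*I (V(J, E) = 5*4*(-2 + I) = -40 + 20*I)
(-5 + 36)*(V(11, -5) + 86) = (-5 + 36)*((-40 + 20*I) + 86) = 31*(46 + 20*I) = 1426 + 620*I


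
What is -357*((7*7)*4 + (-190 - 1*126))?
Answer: 42840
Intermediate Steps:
-357*((7*7)*4 + (-190 - 1*126)) = -357*(49*4 + (-190 - 126)) = -357*(196 - 316) = -357*(-120) = 42840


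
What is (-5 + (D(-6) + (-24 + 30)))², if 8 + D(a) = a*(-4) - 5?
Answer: 144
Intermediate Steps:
D(a) = -13 - 4*a (D(a) = -8 + (a*(-4) - 5) = -8 + (-4*a - 5) = -8 + (-5 - 4*a) = -13 - 4*a)
(-5 + (D(-6) + (-24 + 30)))² = (-5 + ((-13 - 4*(-6)) + (-24 + 30)))² = (-5 + ((-13 + 24) + 6))² = (-5 + (11 + 6))² = (-5 + 17)² = 12² = 144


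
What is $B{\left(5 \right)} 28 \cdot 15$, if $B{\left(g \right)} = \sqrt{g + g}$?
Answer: $420 \sqrt{10} \approx 1328.2$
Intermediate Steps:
$B{\left(g \right)} = \sqrt{2} \sqrt{g}$ ($B{\left(g \right)} = \sqrt{2 g} = \sqrt{2} \sqrt{g}$)
$B{\left(5 \right)} 28 \cdot 15 = \sqrt{2} \sqrt{5} \cdot 28 \cdot 15 = \sqrt{10} \cdot 28 \cdot 15 = 28 \sqrt{10} \cdot 15 = 420 \sqrt{10}$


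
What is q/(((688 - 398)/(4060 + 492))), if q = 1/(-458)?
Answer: -1138/33205 ≈ -0.034272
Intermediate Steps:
q = -1/458 ≈ -0.0021834
q/(((688 - 398)/(4060 + 492))) = -(4060 + 492)/(688 - 398)/458 = -1/(458*(290/4552)) = -1/(458*(290*(1/4552))) = -1/(458*145/2276) = -1/458*2276/145 = -1138/33205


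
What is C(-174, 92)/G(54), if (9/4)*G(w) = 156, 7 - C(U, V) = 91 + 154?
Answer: -357/104 ≈ -3.4327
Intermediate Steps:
C(U, V) = -238 (C(U, V) = 7 - (91 + 154) = 7 - 1*245 = 7 - 245 = -238)
G(w) = 208/3 (G(w) = (4/9)*156 = 208/3)
C(-174, 92)/G(54) = -238/208/3 = -238*3/208 = -357/104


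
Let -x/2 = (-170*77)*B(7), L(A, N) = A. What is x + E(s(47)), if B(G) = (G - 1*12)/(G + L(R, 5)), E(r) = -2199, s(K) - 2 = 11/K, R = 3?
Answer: -15289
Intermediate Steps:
s(K) = 2 + 11/K
B(G) = (-12 + G)/(3 + G) (B(G) = (G - 1*12)/(G + 3) = (G - 12)/(3 + G) = (-12 + G)/(3 + G))
x = -13090 (x = -2*(-170*77)*(-12 + 7)/(3 + 7) = -(-26180)*-5/10 = -(-26180)*(⅒)*(-5) = -(-26180)*(-1)/2 = -2*6545 = -13090)
x + E(s(47)) = -13090 - 2199 = -15289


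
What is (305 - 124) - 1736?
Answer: -1555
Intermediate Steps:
(305 - 124) - 1736 = 181 - 1736 = -1555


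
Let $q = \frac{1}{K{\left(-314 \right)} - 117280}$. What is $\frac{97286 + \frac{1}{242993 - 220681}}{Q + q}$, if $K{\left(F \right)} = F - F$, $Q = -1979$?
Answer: $- \frac{10607219705260}{215772956823} \approx -49.159$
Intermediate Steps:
$K{\left(F \right)} = 0$
$q = - \frac{1}{117280}$ ($q = \frac{1}{0 - 117280} = \frac{1}{-117280} = - \frac{1}{117280} \approx -8.5266 \cdot 10^{-6}$)
$\frac{97286 + \frac{1}{242993 - 220681}}{Q + q} = \frac{97286 + \frac{1}{242993 - 220681}}{-1979 - \frac{1}{117280}} = \frac{97286 + \frac{1}{22312}}{- \frac{232097121}{117280}} = \left(97286 + \frac{1}{22312}\right) \left(- \frac{117280}{232097121}\right) = \frac{2170645233}{22312} \left(- \frac{117280}{232097121}\right) = - \frac{10607219705260}{215772956823}$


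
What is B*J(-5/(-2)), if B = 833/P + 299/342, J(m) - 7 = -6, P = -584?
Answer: -55135/99864 ≈ -0.55210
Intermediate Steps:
J(m) = 1 (J(m) = 7 - 6 = 1)
B = -55135/99864 (B = 833/(-584) + 299/342 = 833*(-1/584) + 299*(1/342) = -833/584 + 299/342 = -55135/99864 ≈ -0.55210)
B*J(-5/(-2)) = -55135/99864*1 = -55135/99864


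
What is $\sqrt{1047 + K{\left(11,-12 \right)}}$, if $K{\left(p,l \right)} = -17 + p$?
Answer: $\sqrt{1041} \approx 32.265$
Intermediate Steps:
$\sqrt{1047 + K{\left(11,-12 \right)}} = \sqrt{1047 + \left(-17 + 11\right)} = \sqrt{1047 - 6} = \sqrt{1041}$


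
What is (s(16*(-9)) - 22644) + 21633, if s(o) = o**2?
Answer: 19725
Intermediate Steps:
(s(16*(-9)) - 22644) + 21633 = ((16*(-9))**2 - 22644) + 21633 = ((-144)**2 - 22644) + 21633 = (20736 - 22644) + 21633 = -1908 + 21633 = 19725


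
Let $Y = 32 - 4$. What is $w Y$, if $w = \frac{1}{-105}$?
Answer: $- \frac{4}{15} \approx -0.26667$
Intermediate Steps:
$w = - \frac{1}{105} \approx -0.0095238$
$Y = 28$ ($Y = 32 - 4 = 28$)
$w Y = \left(- \frac{1}{105}\right) 28 = - \frac{4}{15}$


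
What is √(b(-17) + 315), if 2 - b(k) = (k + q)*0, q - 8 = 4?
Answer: √317 ≈ 17.805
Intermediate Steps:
q = 12 (q = 8 + 4 = 12)
b(k) = 2 (b(k) = 2 - (k + 12)*0 = 2 - (12 + k)*0 = 2 - 1*0 = 2 + 0 = 2)
√(b(-17) + 315) = √(2 + 315) = √317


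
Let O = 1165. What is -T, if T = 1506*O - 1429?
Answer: -1753061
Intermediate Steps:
T = 1753061 (T = 1506*1165 - 1429 = 1754490 - 1429 = 1753061)
-T = -1*1753061 = -1753061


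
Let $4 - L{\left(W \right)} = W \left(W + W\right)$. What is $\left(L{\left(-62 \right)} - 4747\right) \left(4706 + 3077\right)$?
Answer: $-96750473$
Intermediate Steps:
$L{\left(W \right)} = 4 - 2 W^{2}$ ($L{\left(W \right)} = 4 - W \left(W + W\right) = 4 - W 2 W = 4 - 2 W^{2}$)
$\left(L{\left(-62 \right)} - 4747\right) \left(4706 + 3077\right) = \left(\left(4 - 2 \left(-62\right)^{2}\right) - 4747\right) \left(4706 + 3077\right) = \left(\left(4 - 7688\right) - 4747\right) 7783 = \left(-7684 - 4747\right) 7783 = \left(-12431\right) 7783 = -96750473$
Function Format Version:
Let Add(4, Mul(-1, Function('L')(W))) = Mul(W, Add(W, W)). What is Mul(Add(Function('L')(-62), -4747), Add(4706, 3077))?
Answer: -96750473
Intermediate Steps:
Function('L')(W) = Add(4, Mul(-2, Pow(W, 2))) (Function('L')(W) = Add(4, Mul(-1, Mul(W, Add(W, W)))) = Add(4, Mul(-1, Mul(W, Mul(2, W)))) = Add(4, Mul(-1, Mul(2, Pow(W, 2)))) = Add(4, Mul(-2, Pow(W, 2))))
Mul(Add(Function('L')(-62), -4747), Add(4706, 3077)) = Mul(Add(Add(4, Mul(-2, Pow(-62, 2))), -4747), Add(4706, 3077)) = Mul(Add(Add(4, Mul(-2, 3844)), -4747), 7783) = Mul(Add(Add(4, -7688), -4747), 7783) = Mul(Add(-7684, -4747), 7783) = Mul(-12431, 7783) = -96750473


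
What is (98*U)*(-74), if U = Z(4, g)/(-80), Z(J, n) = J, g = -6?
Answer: 1813/5 ≈ 362.60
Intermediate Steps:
U = -1/20 (U = 4/(-80) = 4*(-1/80) = -1/20 ≈ -0.050000)
(98*U)*(-74) = (98*(-1/20))*(-74) = -49/10*(-74) = 1813/5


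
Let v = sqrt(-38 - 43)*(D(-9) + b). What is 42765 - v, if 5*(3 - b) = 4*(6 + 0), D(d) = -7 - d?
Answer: 42765 - 9*I/5 ≈ 42765.0 - 1.8*I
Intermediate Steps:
b = -9/5 (b = 3 - 4*(6 + 0)/5 = 3 - 4*6/5 = 3 - 1/5*24 = 3 - 24/5 = -9/5 ≈ -1.8000)
v = 9*I/5 (v = sqrt(-38 - 43)*((-7 - 1*(-9)) - 9/5) = sqrt(-81)*((-7 + 9) - 9/5) = (9*I)*(2 - 9/5) = (9*I)*(1/5) = 9*I/5 ≈ 1.8*I)
42765 - v = 42765 - 9*I/5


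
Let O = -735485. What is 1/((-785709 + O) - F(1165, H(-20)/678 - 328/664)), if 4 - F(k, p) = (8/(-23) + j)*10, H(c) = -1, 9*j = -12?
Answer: -69/104963822 ≈ -6.5737e-7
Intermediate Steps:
j = -4/3 (j = (⅑)*(-12) = -4/3 ≈ -1.3333)
F(k, p) = 1436/69 (F(k, p) = 4 - (8/(-23) - 4/3)*10 = 4 - (8*(-1/23) - 4/3)*10 = 4 - (-8/23 - 4/3)*10 = 4 - (-116)*10/69 = 4 - 1*(-1160/69) = 4 + 1160/69 = 1436/69)
1/((-785709 + O) - F(1165, H(-20)/678 - 328/664)) = 1/((-785709 - 735485) - 1*1436/69) = 1/(-1521194 - 1436/69) = 1/(-104963822/69) = -69/104963822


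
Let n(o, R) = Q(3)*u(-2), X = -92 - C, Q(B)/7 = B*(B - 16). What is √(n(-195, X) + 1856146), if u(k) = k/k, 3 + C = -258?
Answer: √1855873 ≈ 1362.3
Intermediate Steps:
C = -261 (C = -3 - 258 = -261)
u(k) = 1
Q(B) = 7*B*(-16 + B) (Q(B) = 7*(B*(B - 16)) = 7*(B*(-16 + B)) = 7*B*(-16 + B))
X = 169 (X = -92 - 1*(-261) = -92 + 261 = 169)
n(o, R) = -273 (n(o, R) = (7*3*(-16 + 3))*1 = (7*3*(-13))*1 = -273*1 = -273)
√(n(-195, X) + 1856146) = √(-273 + 1856146) = √1855873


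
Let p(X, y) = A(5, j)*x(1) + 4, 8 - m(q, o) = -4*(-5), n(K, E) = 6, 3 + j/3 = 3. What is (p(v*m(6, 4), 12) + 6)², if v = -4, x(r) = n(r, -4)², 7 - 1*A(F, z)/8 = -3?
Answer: 8352100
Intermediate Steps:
j = 0 (j = -9 + 3*3 = -9 + 9 = 0)
A(F, z) = 80 (A(F, z) = 56 - 8*(-3) = 56 + 24 = 80)
x(r) = 36 (x(r) = 6² = 36)
m(q, o) = -12 (m(q, o) = 8 - (-4)*(-5) = 8 - 1*20 = 8 - 20 = -12)
p(X, y) = 2884 (p(X, y) = 80*36 + 4 = 2880 + 4 = 2884)
(p(v*m(6, 4), 12) + 6)² = (2884 + 6)² = 2890² = 8352100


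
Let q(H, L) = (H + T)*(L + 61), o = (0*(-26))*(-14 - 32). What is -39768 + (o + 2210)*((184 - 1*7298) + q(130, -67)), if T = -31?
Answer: -17074448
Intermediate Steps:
o = 0 (o = 0*(-46) = 0)
q(H, L) = (-31 + H)*(61 + L) (q(H, L) = (H - 31)*(L + 61) = (-31 + H)*(61 + L))
-39768 + (o + 2210)*((184 - 1*7298) + q(130, -67)) = -39768 + (0 + 2210)*((184 - 1*7298) + (-1891 - 31*(-67) + 61*130 + 130*(-67))) = -39768 + 2210*((184 - 7298) + (-1891 + 2077 + 7930 - 8710)) = -39768 + 2210*(-7114 - 594) = -39768 + 2210*(-7708) = -39768 - 17034680 = -17074448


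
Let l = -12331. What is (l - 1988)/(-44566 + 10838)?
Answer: 14319/33728 ≈ 0.42454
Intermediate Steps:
(l - 1988)/(-44566 + 10838) = (-12331 - 1988)/(-44566 + 10838) = -14319/(-33728) = -14319*(-1/33728) = 14319/33728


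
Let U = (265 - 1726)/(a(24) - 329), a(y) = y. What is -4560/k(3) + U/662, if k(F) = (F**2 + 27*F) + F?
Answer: -306857909/6259210 ≈ -49.025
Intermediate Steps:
k(F) = F**2 + 28*F
U = 1461/305 (U = (265 - 1726)/(24 - 329) = -1461/(-305) = -1461*(-1/305) = 1461/305 ≈ 4.7902)
-4560/k(3) + U/662 = -4560*1/(3*(28 + 3)) + (1461/305)/662 = -4560/(3*31) + (1461/305)*(1/662) = -4560/93 + 1461/201910 = -4560*1/93 + 1461/201910 = -1520/31 + 1461/201910 = -306857909/6259210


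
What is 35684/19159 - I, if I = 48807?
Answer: -935057629/19159 ≈ -48805.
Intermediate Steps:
35684/19159 - I = 35684/19159 - 1*48807 = 35684*(1/19159) - 48807 = 35684/19159 - 48807 = -935057629/19159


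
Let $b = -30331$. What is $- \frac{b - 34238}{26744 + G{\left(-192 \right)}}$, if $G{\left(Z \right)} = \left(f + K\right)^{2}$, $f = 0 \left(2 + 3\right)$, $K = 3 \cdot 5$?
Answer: $\frac{64569}{26969} \approx 2.3942$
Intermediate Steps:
$K = 15$
$f = 0$ ($f = 0 \cdot 5 = 0$)
$G{\left(Z \right)} = 225$ ($G{\left(Z \right)} = \left(0 + 15\right)^{2} = 15^{2} = 225$)
$- \frac{b - 34238}{26744 + G{\left(-192 \right)}} = - \frac{-30331 - 34238}{26744 + 225} = - \frac{-64569}{26969} = \left(-1\right) \left(- \frac{64569}{26969}\right) = \frac{64569}{26969}$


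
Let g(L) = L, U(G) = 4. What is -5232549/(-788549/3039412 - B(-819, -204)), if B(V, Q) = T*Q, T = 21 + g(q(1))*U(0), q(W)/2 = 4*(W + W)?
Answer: -15903872221188/52702615531 ≈ -301.77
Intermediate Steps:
q(W) = 16*W (q(W) = 2*(4*(W + W)) = 2*(4*(2*W)) = 2*(8*W) = 16*W)
T = 85 (T = 21 + (16*1)*4 = 21 + 16*4 = 21 + 64 = 85)
B(V, Q) = 85*Q
-5232549/(-788549/3039412 - B(-819, -204)) = -5232549/(-788549/3039412 - 85*(-204)) = -5232549/(-788549*1/3039412 - 1*(-17340)) = -5232549/(-788549/3039412 + 17340) = -5232549/52702615531/3039412 = -5232549*3039412/52702615531 = -15903872221188/52702615531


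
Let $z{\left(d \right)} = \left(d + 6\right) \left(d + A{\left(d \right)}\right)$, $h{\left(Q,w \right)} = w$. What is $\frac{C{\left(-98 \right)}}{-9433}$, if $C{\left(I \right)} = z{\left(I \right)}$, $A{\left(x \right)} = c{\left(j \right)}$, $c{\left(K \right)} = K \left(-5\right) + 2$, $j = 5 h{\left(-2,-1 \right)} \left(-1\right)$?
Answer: $- \frac{11132}{9433} \approx -1.1801$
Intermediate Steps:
$j = 5$ ($j = 5 \left(-1\right) \left(-1\right) = \left(-5\right) \left(-1\right) = 5$)
$c{\left(K \right)} = 2 - 5 K$ ($c{\left(K \right)} = - 5 K + 2 = 2 - 5 K$)
$A{\left(x \right)} = -23$ ($A{\left(x \right)} = 2 - 25 = -23$)
$z{\left(d \right)} = \left(-23 + d\right) \left(6 + d\right)$ ($z{\left(d \right)} = \left(d + 6\right) \left(d - 23\right) = \left(6 + d\right) \left(-23 + d\right) = \left(-23 + d\right) \left(6 + d\right)$)
$C{\left(I \right)} = -138 + I^{2} - 17 I$
$\frac{C{\left(-98 \right)}}{-9433} = \frac{-138 + \left(-98\right)^{2} - -1666}{-9433} = \left(-138 + 9604 + 1666\right) \left(- \frac{1}{9433}\right) = 11132 \left(- \frac{1}{9433}\right) = - \frac{11132}{9433}$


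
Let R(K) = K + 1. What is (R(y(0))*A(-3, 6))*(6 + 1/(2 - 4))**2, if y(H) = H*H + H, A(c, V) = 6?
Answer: 363/2 ≈ 181.50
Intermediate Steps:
y(H) = H + H**2 (y(H) = H**2 + H = H + H**2)
R(K) = 1 + K
(R(y(0))*A(-3, 6))*(6 + 1/(2 - 4))**2 = ((1 + 0*(1 + 0))*6)*(6 + 1/(2 - 4))**2 = ((1 + 0*1)*6)*(6 + 1/(-2))**2 = ((1 + 0)*6)*(6 - 1/2)**2 = (1*6)*(11/2)**2 = 6*(121/4) = 363/2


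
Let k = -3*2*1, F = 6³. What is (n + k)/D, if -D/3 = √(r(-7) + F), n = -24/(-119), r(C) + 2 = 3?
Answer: 230*√217/25823 ≈ 0.13121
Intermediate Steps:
r(C) = 1 (r(C) = -2 + 3 = 1)
F = 216
n = 24/119 (n = -24*(-1/119) = 24/119 ≈ 0.20168)
D = -3*√217 (D = -3*√(1 + 216) = -3*√217 ≈ -44.193)
k = -6 (k = -6*1 = -6)
(n + k)/D = (24/119 - 6)/((-3*√217)) = -√217/651*(-690/119) = 230*√217/25823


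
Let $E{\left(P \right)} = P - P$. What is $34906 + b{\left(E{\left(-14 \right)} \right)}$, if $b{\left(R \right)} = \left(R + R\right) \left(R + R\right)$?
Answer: $34906$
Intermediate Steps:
$E{\left(P \right)} = 0$
$b{\left(R \right)} = 4 R^{2}$ ($b{\left(R \right)} = 2 R 2 R = 4 R^{2}$)
$34906 + b{\left(E{\left(-14 \right)} \right)} = 34906 + 4 \cdot 0^{2} = 34906 + 4 \cdot 0 = 34906 + 0 = 34906$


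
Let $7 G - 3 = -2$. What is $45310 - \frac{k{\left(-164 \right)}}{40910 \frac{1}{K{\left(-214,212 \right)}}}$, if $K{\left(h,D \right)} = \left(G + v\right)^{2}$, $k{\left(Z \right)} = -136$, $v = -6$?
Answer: $\frac{45414100758}{1002295} \approx 45310.0$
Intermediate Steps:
$G = \frac{1}{7}$ ($G = \frac{3}{7} + \frac{1}{7} \left(-2\right) = \frac{3}{7} - \frac{2}{7} = \frac{1}{7} \approx 0.14286$)
$K{\left(h,D \right)} = \frac{1681}{49}$ ($K{\left(h,D \right)} = \left(\frac{1}{7} - 6\right)^{2} = \left(- \frac{41}{7}\right)^{2} = \frac{1681}{49}$)
$45310 - \frac{k{\left(-164 \right)}}{40910 \frac{1}{K{\left(-214,212 \right)}}} = 45310 - - \frac{136}{40910 \frac{1}{\frac{1681}{49}}} = 45310 - - \frac{136}{40910 \cdot \frac{49}{1681}} = 45310 - - \frac{136}{\frac{2004590}{1681}} = 45310 - \left(-136\right) \frac{1681}{2004590} = 45310 - - \frac{114308}{1002295} = 45310 + \frac{114308}{1002295} = \frac{45414100758}{1002295}$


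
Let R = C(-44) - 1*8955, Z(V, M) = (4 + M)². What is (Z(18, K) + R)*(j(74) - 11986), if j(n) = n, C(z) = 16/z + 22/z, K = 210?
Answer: -4827236748/11 ≈ -4.3884e+8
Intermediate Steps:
C(z) = 38/z
R = -197029/22 (R = 38/(-44) - 1*8955 = 38*(-1/44) - 8955 = -19/22 - 8955 = -197029/22 ≈ -8955.9)
(Z(18, K) + R)*(j(74) - 11986) = ((4 + 210)² - 197029/22)*(74 - 11986) = (214² - 197029/22)*(-11912) = (45796 - 197029/22)*(-11912) = (810483/22)*(-11912) = -4827236748/11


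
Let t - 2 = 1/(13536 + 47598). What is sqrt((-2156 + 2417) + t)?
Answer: sqrt(982927307562)/61134 ≈ 16.217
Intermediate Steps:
t = 122269/61134 (t = 2 + 1/(13536 + 47598) = 2 + 1/61134 = 122269/61134 ≈ 2.0000)
sqrt((-2156 + 2417) + t) = sqrt((-2156 + 2417) + 122269/61134) = sqrt(261 + 122269/61134) = sqrt(16078243/61134) = sqrt(982927307562)/61134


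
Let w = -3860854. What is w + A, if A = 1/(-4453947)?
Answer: -17196039090739/4453947 ≈ -3.8609e+6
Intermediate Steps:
A = -1/4453947 ≈ -2.2452e-7
w + A = -3860854 - 1/4453947 = -17196039090739/4453947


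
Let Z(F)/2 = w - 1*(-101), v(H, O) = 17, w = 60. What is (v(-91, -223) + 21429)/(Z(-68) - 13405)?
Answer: -21446/13083 ≈ -1.6392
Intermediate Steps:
Z(F) = 322 (Z(F) = 2*(60 - 1*(-101)) = 2*(60 + 101) = 2*161 = 322)
(v(-91, -223) + 21429)/(Z(-68) - 13405) = (17 + 21429)/(322 - 13405) = 21446/(-13083) = 21446*(-1/13083) = -21446/13083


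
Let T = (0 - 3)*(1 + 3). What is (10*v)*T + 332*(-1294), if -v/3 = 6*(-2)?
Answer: -433928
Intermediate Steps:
v = 36 (v = -18*(-2) = -3*(-12) = 36)
T = -12 (T = -3*4 = -12)
(10*v)*T + 332*(-1294) = (10*36)*(-12) + 332*(-1294) = 360*(-12) - 429608 = -4320 - 429608 = -433928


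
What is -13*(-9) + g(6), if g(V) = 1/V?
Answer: 703/6 ≈ 117.17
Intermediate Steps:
-13*(-9) + g(6) = -13*(-9) + 1/6 = 117 + ⅙ = 703/6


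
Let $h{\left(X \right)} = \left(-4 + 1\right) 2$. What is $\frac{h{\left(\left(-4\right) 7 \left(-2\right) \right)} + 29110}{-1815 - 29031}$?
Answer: $- \frac{14552}{15423} \approx -0.94353$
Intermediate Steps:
$h{\left(X \right)} = -6$ ($h{\left(X \right)} = \left(-3\right) 2 = -6$)
$\frac{h{\left(\left(-4\right) 7 \left(-2\right) \right)} + 29110}{-1815 - 29031} = \frac{-6 + 29110}{-1815 - 29031} = \frac{29104}{-30846} = 29104 \left(- \frac{1}{30846}\right) = - \frac{14552}{15423}$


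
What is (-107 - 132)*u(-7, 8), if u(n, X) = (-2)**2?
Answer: -956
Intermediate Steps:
u(n, X) = 4
(-107 - 132)*u(-7, 8) = (-107 - 132)*4 = -239*4 = -956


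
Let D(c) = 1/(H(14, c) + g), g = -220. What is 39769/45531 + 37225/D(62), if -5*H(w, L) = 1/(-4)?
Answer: -1491165360629/182124 ≈ -8.1876e+6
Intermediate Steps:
H(w, L) = 1/20 (H(w, L) = -⅕/(-4) = -⅕*(-¼) = 1/20)
D(c) = -20/4399 (D(c) = 1/(1/20 - 220) = 1/(-4399/20) = -20/4399)
39769/45531 + 37225/D(62) = 39769/45531 + 37225/(-20/4399) = 39769*(1/45531) + 37225*(-4399/20) = 39769/45531 - 32750555/4 = -1491165360629/182124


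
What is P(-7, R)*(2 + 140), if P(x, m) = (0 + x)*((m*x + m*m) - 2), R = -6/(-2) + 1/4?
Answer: 112819/8 ≈ 14102.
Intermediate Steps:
R = 13/4 (R = -6*(-½) + 1*(¼) = 3 + ¼ = 13/4 ≈ 3.2500)
P(x, m) = x*(-2 + m² + m*x) (P(x, m) = x*((m*x + m²) - 2) = x*((m² + m*x) - 2) = x*(-2 + m² + m*x))
P(-7, R)*(2 + 140) = (-7*(-2 + (13/4)² + (13/4)*(-7)))*(2 + 140) = -7*(-2 + 169/16 - 91/4)*142 = -7*(-227/16)*142 = (1589/16)*142 = 112819/8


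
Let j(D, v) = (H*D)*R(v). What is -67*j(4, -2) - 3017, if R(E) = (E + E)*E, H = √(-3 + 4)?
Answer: -5161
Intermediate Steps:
H = 1 (H = √1 = 1)
R(E) = 2*E² (R(E) = (2*E)*E = 2*E²)
j(D, v) = 2*D*v² (j(D, v) = (1*D)*(2*v²) = D*(2*v²) = 2*D*v²)
-67*j(4, -2) - 3017 = -134*4*(-2)² - 3017 = -134*4*4 - 3017 = -67*32 - 3017 = -2144 - 3017 = -5161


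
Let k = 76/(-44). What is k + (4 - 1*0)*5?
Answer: 201/11 ≈ 18.273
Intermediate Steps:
k = -19/11 (k = 76*(-1/44) = -19/11 ≈ -1.7273)
k + (4 - 1*0)*5 = -19/11 + (4 - 1*0)*5 = -19/11 + (4 + 0)*5 = -19/11 + 4*5 = -19/11 + 20 = 201/11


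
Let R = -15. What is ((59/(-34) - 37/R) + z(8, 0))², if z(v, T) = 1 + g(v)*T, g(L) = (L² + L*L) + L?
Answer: 779689/260100 ≈ 2.9977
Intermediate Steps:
g(L) = L + 2*L² (g(L) = (L² + L²) + L = 2*L² + L = L + 2*L²)
z(v, T) = 1 + T*v*(1 + 2*v) (z(v, T) = 1 + (v*(1 + 2*v))*T = 1 + T*v*(1 + 2*v))
((59/(-34) - 37/R) + z(8, 0))² = ((59/(-34) - 37/(-15)) + (1 + 0*8*(1 + 2*8)))² = ((59*(-1/34) - 37*(-1/15)) + (1 + 0*8*(1 + 16)))² = ((-59/34 + 37/15) + (1 + 0*8*17))² = (373/510 + (1 + 0))² = (373/510 + 1)² = (883/510)² = 779689/260100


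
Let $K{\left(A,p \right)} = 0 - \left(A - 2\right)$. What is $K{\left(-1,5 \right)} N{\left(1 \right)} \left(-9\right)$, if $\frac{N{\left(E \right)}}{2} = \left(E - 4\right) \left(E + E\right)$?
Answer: $324$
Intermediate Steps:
$K{\left(A,p \right)} = 2 - A$ ($K{\left(A,p \right)} = 0 - \left(A - 2\right) = 0 - \left(-2 + A\right) = 2 - A$)
$N{\left(E \right)} = 4 E \left(-4 + E\right)$ ($N{\left(E \right)} = 2 \left(E - 4\right) \left(E + E\right) = 2 \left(-4 + E\right) 2 E = 2 \cdot 2 E \left(-4 + E\right) = 4 E \left(-4 + E\right)$)
$K{\left(-1,5 \right)} N{\left(1 \right)} \left(-9\right) = \left(2 - -1\right) 4 \cdot 1 \left(-4 + 1\right) \left(-9\right) = \left(2 + 1\right) 4 \cdot 1 \left(-3\right) \left(-9\right) = 3 \left(-12\right) \left(-9\right) = \left(-36\right) \left(-9\right) = 324$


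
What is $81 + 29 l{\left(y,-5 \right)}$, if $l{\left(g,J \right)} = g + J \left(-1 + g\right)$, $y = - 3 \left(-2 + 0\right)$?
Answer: $-470$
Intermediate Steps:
$y = 6$ ($y = \left(-3\right) \left(-2\right) = 6$)
$81 + 29 l{\left(y,-5 \right)} = 81 + 29 \left(6 - -5 - 30\right) = 81 + 29 \left(6 + 5 - 30\right) = 81 + 29 \left(-19\right) = 81 - 551 = -470$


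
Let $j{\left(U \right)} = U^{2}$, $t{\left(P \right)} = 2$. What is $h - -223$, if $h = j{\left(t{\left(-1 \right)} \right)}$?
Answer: $227$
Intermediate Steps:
$h = 4$ ($h = 2^{2} = 4$)
$h - -223 = 4 - -223 = 4 + 223 = 227$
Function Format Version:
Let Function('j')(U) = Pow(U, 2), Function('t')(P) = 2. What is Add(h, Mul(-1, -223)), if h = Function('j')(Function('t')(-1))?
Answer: 227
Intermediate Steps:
h = 4 (h = Pow(2, 2) = 4)
Add(h, Mul(-1, -223)) = Add(4, Mul(-1, -223)) = Add(4, 223) = 227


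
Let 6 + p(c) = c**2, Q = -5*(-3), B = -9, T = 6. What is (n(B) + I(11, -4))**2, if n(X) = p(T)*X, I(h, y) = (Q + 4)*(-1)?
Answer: 83521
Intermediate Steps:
Q = 15
p(c) = -6 + c**2
I(h, y) = -19 (I(h, y) = (15 + 4)*(-1) = 19*(-1) = -19)
n(X) = 30*X (n(X) = (-6 + 6**2)*X = (-6 + 36)*X = 30*X)
(n(B) + I(11, -4))**2 = (30*(-9) - 19)**2 = (-270 - 19)**2 = (-289)**2 = 83521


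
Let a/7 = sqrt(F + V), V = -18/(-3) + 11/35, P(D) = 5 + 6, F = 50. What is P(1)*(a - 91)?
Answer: -1001 + 33*sqrt(7665)/5 ≈ -423.17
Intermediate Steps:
P(D) = 11
V = 221/35 (V = -18*(-1/3) + 11*(1/35) = 6 + 11/35 = 221/35 ≈ 6.3143)
a = 3*sqrt(7665)/5 (a = 7*sqrt(50 + 221/35) = 7*sqrt(1971/35) = 7*(3*sqrt(7665)/35) = 3*sqrt(7665)/5 ≈ 52.530)
P(1)*(a - 91) = 11*(3*sqrt(7665)/5 - 91) = 11*(-91 + 3*sqrt(7665)/5) = -1001 + 33*sqrt(7665)/5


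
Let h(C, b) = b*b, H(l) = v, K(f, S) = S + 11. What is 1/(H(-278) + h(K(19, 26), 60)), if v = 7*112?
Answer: 1/4384 ≈ 0.00022810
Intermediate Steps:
K(f, S) = 11 + S
v = 784
H(l) = 784
h(C, b) = b²
1/(H(-278) + h(K(19, 26), 60)) = 1/(784 + 60²) = 1/(784 + 3600) = 1/4384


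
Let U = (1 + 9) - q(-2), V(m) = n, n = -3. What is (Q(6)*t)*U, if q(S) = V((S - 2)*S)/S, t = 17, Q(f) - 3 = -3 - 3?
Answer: -867/2 ≈ -433.50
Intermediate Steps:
Q(f) = -3 (Q(f) = 3 + (-3 - 3) = 3 - 6 = -3)
V(m) = -3
q(S) = -3/S
U = 17/2 (U = (1 + 9) - (-3)/(-2) = 10 - (-3)*(-1)/2 = 10 - 1*3/2 = 10 - 3/2 = 17/2 ≈ 8.5000)
(Q(6)*t)*U = -3*17*(17/2) = -51*17/2 = -867/2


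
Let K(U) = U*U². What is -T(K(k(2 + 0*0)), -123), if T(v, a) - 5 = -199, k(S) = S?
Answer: 194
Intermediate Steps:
K(U) = U³
T(v, a) = -194 (T(v, a) = 5 - 199 = -194)
-T(K(k(2 + 0*0)), -123) = -1*(-194) = 194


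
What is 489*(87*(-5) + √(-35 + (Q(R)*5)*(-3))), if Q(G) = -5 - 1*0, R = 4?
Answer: -212715 + 978*√10 ≈ -2.0962e+5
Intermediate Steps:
Q(G) = -5 (Q(G) = -5 + 0 = -5)
489*(87*(-5) + √(-35 + (Q(R)*5)*(-3))) = 489*(87*(-5) + √(-35 - 5*5*(-3))) = 489*(-435 + √(-35 - 25*(-3))) = 489*(-435 + √(-35 + 75)) = 489*(-435 + √40) = 489*(-435 + 2*√10) = -212715 + 978*√10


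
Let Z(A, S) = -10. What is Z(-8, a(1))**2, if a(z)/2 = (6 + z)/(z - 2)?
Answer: 100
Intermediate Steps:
a(z) = 2*(6 + z)/(-2 + z) (a(z) = 2*((6 + z)/(z - 2)) = 2*((6 + z)/(-2 + z)) = 2*(6 + z)/(-2 + z))
Z(-8, a(1))**2 = (-10)**2 = 100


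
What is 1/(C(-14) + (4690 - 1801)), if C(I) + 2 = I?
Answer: 1/2873 ≈ 0.00034807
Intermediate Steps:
C(I) = -2 + I
1/(C(-14) + (4690 - 1801)) = 1/((-2 - 14) + (4690 - 1801)) = 1/(-16 + 2889) = 1/2873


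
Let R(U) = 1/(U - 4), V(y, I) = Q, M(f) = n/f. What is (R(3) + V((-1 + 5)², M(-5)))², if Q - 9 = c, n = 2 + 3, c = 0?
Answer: 64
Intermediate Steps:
n = 5
M(f) = 5/f
Q = 9 (Q = 9 + 0 = 9)
V(y, I) = 9
R(U) = 1/(-4 + U)
(R(3) + V((-1 + 5)², M(-5)))² = (1/(-4 + 3) + 9)² = (1/(-1) + 9)² = (-1 + 9)² = 8² = 64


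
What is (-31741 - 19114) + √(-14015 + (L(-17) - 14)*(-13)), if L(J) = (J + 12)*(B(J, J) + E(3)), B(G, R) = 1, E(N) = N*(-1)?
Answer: -50855 + I*√13963 ≈ -50855.0 + 118.17*I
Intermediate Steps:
E(N) = -N
L(J) = -24 - 2*J (L(J) = (J + 12)*(1 - 1*3) = (12 + J)*(1 - 3) = (12 + J)*(-2) = -24 - 2*J)
(-31741 - 19114) + √(-14015 + (L(-17) - 14)*(-13)) = (-31741 - 19114) + √(-14015 + ((-24 - 2*(-17)) - 14)*(-13)) = -50855 + √(-14015 + ((-24 + 34) - 14)*(-13)) = -50855 + √(-14015 + (10 - 14)*(-13)) = -50855 + √(-14015 - 4*(-13)) = -50855 + √(-14015 + 52) = -50855 + √(-13963) = -50855 + I*√13963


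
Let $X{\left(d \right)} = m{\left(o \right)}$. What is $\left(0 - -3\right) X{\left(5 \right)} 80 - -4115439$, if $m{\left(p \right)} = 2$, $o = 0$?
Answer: $4115919$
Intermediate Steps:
$X{\left(d \right)} = 2$
$\left(0 - -3\right) X{\left(5 \right)} 80 - -4115439 = \left(0 - -3\right) 2 \cdot 80 - -4115439 = \left(0 + 3\right) 2 \cdot 80 + 4115439 = 3 \cdot 2 \cdot 80 + 4115439 = 6 \cdot 80 + 4115439 = 480 + 4115439 = 4115919$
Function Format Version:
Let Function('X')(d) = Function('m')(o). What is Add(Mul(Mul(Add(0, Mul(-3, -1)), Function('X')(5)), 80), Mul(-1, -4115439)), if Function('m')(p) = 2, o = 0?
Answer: 4115919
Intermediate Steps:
Function('X')(d) = 2
Add(Mul(Mul(Add(0, Mul(-3, -1)), Function('X')(5)), 80), Mul(-1, -4115439)) = Add(Mul(Mul(Add(0, Mul(-3, -1)), 2), 80), Mul(-1, -4115439)) = Add(Mul(Mul(Add(0, 3), 2), 80), 4115439) = Add(Mul(Mul(3, 2), 80), 4115439) = Add(Mul(6, 80), 4115439) = Add(480, 4115439) = 4115919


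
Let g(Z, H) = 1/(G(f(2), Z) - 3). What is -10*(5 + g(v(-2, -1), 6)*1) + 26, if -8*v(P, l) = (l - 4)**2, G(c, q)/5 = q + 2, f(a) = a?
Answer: -1576/69 ≈ -22.841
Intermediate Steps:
G(c, q) = 10 + 5*q (G(c, q) = 5*(q + 2) = 5*(2 + q) = 10 + 5*q)
v(P, l) = -(-4 + l)**2/8 (v(P, l) = -(l - 4)**2/8 = -(-4 + l)**2/8)
g(Z, H) = 1/(7 + 5*Z) (g(Z, H) = 1/((10 + 5*Z) - 3) = 1/(7 + 5*Z))
-10*(5 + g(v(-2, -1), 6)*1) + 26 = -10*(5 + 1/(7 + 5*(-(-4 - 1)**2/8))) + 26 = -10*(5 + 1/(7 + 5*(-1/8*(-5)**2))) + 26 = -10*(5 + 1/(7 + 5*(-1/8*25))) + 26 = -10*(5 + 1/(7 + 5*(-25/8))) + 26 = -10*(5 + 1/(7 - 125/8)) + 26 = -10*(5 + 1/(-69/8)) + 26 = -10*(5 - 8/69*1) + 26 = -10*(5 - 8/69) + 26 = -10*337/69 + 26 = -3370/69 + 26 = -1576/69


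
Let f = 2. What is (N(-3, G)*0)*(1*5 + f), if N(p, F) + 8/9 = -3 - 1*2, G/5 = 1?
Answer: 0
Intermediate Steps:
G = 5 (G = 5*1 = 5)
N(p, F) = -53/9 (N(p, F) = -8/9 + (-3 - 1*2) = -8/9 + (-3 - 2) = -8/9 - 5 = -53/9)
(N(-3, G)*0)*(1*5 + f) = (-53/9*0)*(1*5 + 2) = 0*(5 + 2) = 0*7 = 0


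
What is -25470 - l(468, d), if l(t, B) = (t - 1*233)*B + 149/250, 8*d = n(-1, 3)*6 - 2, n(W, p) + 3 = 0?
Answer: -3110387/125 ≈ -24883.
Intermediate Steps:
n(W, p) = -3 (n(W, p) = -3 + 0 = -3)
d = -5/2 (d = (-3*6 - 2)/8 = (-18 - 2)/8 = (1/8)*(-20) = -5/2 ≈ -2.5000)
l(t, B) = 149/250 + B*(-233 + t) (l(t, B) = (t - 233)*B + 149*(1/250) = (-233 + t)*B + 149/250 = B*(-233 + t) + 149/250 = 149/250 + B*(-233 + t))
-25470 - l(468, d) = -25470 - (149/250 - 233*(-5/2) - 5/2*468) = -25470 - (149/250 + 1165/2 - 1170) = -25470 - 1*(-73363/125) = -25470 + 73363/125 = -3110387/125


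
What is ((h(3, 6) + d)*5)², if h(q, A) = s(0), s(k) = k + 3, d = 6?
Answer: 2025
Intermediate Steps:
s(k) = 3 + k
h(q, A) = 3 (h(q, A) = 3 + 0 = 3)
((h(3, 6) + d)*5)² = ((3 + 6)*5)² = (9*5)² = 45² = 2025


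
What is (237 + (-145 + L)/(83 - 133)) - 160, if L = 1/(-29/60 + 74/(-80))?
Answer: 27011/338 ≈ 79.914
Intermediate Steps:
L = -120/169 (L = 1/(-29*1/60 + 74*(-1/80)) = 1/(-29/60 - 37/40) = 1/(-169/120) = -120/169 ≈ -0.71006)
(237 + (-145 + L)/(83 - 133)) - 160 = (237 + (-145 - 120/169)/(83 - 133)) - 160 = (237 - 24625/169/(-50)) - 160 = (237 - 24625/169*(-1/50)) - 160 = (237 + 985/338) - 160 = 81091/338 - 160 = 27011/338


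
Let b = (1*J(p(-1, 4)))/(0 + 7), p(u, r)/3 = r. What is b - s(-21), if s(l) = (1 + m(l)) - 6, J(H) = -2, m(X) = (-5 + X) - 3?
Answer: 236/7 ≈ 33.714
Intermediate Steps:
m(X) = -8 + X
p(u, r) = 3*r
b = -2/7 (b = (1*(-2))/(0 + 7) = -2/7 ≈ -0.28571)
s(l) = -13 + l (s(l) = (1 + (-8 + l)) - 6 = (-7 + l) - 6 = -13 + l)
b - s(-21) = -2/7 - (-13 - 21) = -2/7 - 1*(-34) = -2/7 + 34 = 236/7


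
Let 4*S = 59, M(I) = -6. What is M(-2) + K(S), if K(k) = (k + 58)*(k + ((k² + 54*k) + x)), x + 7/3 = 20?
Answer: 4872023/64 ≈ 76125.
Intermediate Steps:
x = 53/3 (x = -7/3 + 20 = 53/3 ≈ 17.667)
S = 59/4 (S = (¼)*59 = 59/4 ≈ 14.750)
K(k) = (58 + k)*(53/3 + k² + 55*k) (K(k) = (k + 58)*(k + ((k² + 54*k) + 53/3)) = (58 + k)*(k + (53/3 + k² + 54*k)) = (58 + k)*(53/3 + k² + 55*k))
M(-2) + K(S) = -6 + (3074/3 + (59/4)³ + 113*(59/4)² + (9623/3)*(59/4)) = -6 + (3074/3 + 205379/64 + 113*(3481/16) + 567757/12) = -6 + (3074/3 + 205379/64 + 393353/16 + 567757/12) = -6 + 4872407/64 = 4872023/64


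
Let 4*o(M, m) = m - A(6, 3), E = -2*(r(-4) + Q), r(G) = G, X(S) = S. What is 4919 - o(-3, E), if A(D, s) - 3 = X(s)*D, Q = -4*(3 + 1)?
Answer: 19657/4 ≈ 4914.3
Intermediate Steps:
Q = -16 (Q = -4*4 = -16)
E = 40 (E = -2*(-4 - 16) = -2*(-20) = 40)
A(D, s) = 3 + D*s (A(D, s) = 3 + s*D = 3 + D*s)
o(M, m) = -21/4 + m/4 (o(M, m) = (m - (3 + 6*3))/4 = (m - (3 + 18))/4 = (m - 1*21)/4 = (m - 21)/4 = (-21 + m)/4 = -21/4 + m/4)
4919 - o(-3, E) = 4919 - (-21/4 + (¼)*40) = 4919 - (-21/4 + 10) = 4919 - 1*19/4 = 4919 - 19/4 = 19657/4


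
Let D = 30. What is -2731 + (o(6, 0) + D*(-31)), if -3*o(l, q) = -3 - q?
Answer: -3660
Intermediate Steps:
o(l, q) = 1 + q/3 (o(l, q) = -(-3 - q)/3 = 1 + q/3)
-2731 + (o(6, 0) + D*(-31)) = -2731 + ((1 + (1/3)*0) + 30*(-31)) = -2731 + ((1 + 0) - 930) = -2731 + (1 - 930) = -2731 - 929 = -3660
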